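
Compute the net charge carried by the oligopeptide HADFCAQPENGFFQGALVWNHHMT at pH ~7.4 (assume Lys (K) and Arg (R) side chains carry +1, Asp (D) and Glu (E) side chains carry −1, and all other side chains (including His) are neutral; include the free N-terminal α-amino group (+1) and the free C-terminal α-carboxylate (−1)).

Positive (K, R): none → +0.
Negative (D, E): D3, E9 → −2.
The N-terminus (+1) and C-terminus (−1) cancel.
Net charge = (+0) + (−2) = −2.

-2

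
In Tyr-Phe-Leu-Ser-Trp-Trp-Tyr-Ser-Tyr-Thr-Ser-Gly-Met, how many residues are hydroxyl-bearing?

7

Serine (S), threonine (T), and tyrosine (Y) each carry a hydroxyl group on the side chain.
Matching residues: Tyr1, Ser4, Tyr7, Ser8, Tyr9, Thr10, Ser11.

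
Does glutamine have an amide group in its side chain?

Only N (asparagine) and Q (glutamine) carry a side-chain carboxamide.
Glutamine is in this group.

Yes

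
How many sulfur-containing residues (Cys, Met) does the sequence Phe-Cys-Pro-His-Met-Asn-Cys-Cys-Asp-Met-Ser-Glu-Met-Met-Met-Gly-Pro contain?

Matching residues: Cys2, Met5, Cys7, Cys8, Met10, Met13, Met14, Met15.

8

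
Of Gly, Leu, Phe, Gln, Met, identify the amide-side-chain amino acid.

Gln

Asparagine (N) and glutamine (Q) have uncharged amide side chains.
Of the listed options, only Gln belongs to this group.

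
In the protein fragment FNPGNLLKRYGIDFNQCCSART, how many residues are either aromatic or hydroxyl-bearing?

Aromatic: F, W, Y. Hydroxyl-bearing: S, T, Y.
Aromatic residues here: F1, Y10, F14 (3).
Hydroxyl-bearing residues here: Y10, S19, T22 (3).
Y is in both groups, so the 1 Y residue must not be double-counted.
Total = 3 + 3 − 1 = 5.

5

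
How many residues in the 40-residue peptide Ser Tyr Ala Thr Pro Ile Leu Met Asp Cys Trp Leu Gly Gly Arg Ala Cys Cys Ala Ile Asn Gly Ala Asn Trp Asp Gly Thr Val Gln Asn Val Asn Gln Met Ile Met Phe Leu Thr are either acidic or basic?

Acidic: D, E. Basic: H, K, R.
Acidic residues here: Asp9, Asp26 (2).
Basic residues here: Arg15 (1).
The two groups share no amino acid, so total = 2 + 1 = 3.

3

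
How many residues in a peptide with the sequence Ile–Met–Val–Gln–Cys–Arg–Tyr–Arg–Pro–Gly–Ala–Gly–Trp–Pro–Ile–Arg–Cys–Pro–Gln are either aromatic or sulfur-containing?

Aromatic: F, W, Y. Sulfur-containing: C, M.
Aromatic residues here: Tyr7, Trp13 (2).
Sulfur-containing residues here: Met2, Cys5, Cys17 (3).
The two groups share no amino acid, so total = 2 + 3 = 5.

5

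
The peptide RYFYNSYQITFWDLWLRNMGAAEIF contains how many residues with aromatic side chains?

Phenylalanine (F), tryptophan (W), and tyrosine (Y) have aromatic ring side chains.
Matching residues: Y2, F3, Y4, Y7, F11, W12, W15, F25.

8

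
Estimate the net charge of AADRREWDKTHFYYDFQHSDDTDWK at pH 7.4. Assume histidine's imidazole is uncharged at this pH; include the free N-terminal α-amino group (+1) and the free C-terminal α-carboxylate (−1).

-3

At pH ~7.4 the Lys and Arg side chains are protonated (+1), the Asp and Glu side chains are deprotonated (−1), and with His taken as neutral all other side chains carry no charge.
Positive (K, R): R4, R5, K9, K25 → +4.
Negative (D, E): D3, E6, D8, D15, D20, D21, D23 → −7.
The N-terminus (+1) and C-terminus (−1) cancel.
Net charge = (+4) + (−7) = −3.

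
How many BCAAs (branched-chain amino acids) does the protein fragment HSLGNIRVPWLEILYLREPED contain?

7

V, L, and I make up the branched-chain aliphatic group.
Matching residues: L3, I6, V8, L11, I13, L14, L16.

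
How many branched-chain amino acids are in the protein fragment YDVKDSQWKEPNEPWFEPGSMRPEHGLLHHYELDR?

Valine (V), leucine (L), and isoleucine (I) are the branched-chain amino acids.
Matching residues: V3, L27, L28, L33.

4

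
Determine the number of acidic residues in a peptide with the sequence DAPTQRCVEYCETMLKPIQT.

3

The acidic residues are Asp (D) and Glu (E), whose side chains end in a carboxylate group.
Matching residues: D1, E9, E12.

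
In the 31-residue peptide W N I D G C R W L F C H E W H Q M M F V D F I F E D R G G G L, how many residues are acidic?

Aspartate (D) and glutamate (E) have carboxylic-acid side chains and are the acidic amino acids.
Matching residues: D4, E13, D21, E25, D26.

5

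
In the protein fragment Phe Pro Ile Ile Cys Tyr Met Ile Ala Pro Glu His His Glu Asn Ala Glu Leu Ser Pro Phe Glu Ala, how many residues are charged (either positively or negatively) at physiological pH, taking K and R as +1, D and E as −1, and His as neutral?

4

Charged side chains at pH ~7.4: K, R (positive); D, E (negative).
Matching residues: Glu11, Glu14, Glu17, Glu22.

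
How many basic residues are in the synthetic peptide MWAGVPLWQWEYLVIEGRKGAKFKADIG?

4

K, R, and H are the three residues with basic side chains (ε-amine, guanidinium, and imidazole respectively).
Matching residues: R18, K19, K22, K24.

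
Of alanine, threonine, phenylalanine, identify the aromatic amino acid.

phenylalanine

F, W, and Y each carry an aromatic ring on the side chain.
Of the listed options, only phenylalanine belongs to this group.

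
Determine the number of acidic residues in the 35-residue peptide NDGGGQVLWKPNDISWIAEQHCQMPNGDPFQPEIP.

5

Only D (aspartate) and E (glutamate) carry a side-chain carboxylic acid.
Matching residues: D2, D13, E19, D28, E33.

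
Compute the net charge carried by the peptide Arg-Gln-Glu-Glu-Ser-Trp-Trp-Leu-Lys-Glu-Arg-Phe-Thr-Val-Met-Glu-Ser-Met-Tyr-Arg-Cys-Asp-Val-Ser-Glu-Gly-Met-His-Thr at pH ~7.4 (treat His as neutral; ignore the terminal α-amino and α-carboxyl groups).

At pH ~7.4 the Lys and Arg side chains are protonated (+1), the Asp and Glu side chains are deprotonated (−1), and with His taken as neutral all other side chains carry no charge.
Positive (K, R): Arg1, Lys9, Arg11, Arg20 → +4.
Negative (D, E): Glu3, Glu4, Glu10, Glu16, Asp22, Glu25 → −6.
Net charge = (+4) + (−6) = −2.

-2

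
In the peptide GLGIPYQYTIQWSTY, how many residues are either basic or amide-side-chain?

2

Basic: H, K, R. Amide-side-chain: N, Q.
Basic residues here: none (0).
Amide-side-chain residues here: Q7, Q11 (2).
The two groups share no amino acid, so total = 0 + 2 = 2.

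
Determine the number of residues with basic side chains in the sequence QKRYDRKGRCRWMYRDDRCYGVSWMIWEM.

8

The basic amino acids are Lys (K), Arg (R), and His (H).
Matching residues: K2, R3, R6, K7, R9, R11, R15, R18.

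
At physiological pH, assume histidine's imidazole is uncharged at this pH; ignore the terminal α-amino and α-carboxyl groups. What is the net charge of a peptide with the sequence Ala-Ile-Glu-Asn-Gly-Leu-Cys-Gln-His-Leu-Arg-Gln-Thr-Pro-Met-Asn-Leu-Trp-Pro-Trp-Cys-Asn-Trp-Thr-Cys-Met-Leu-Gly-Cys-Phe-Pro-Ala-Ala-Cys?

0

Near pH 7.4, K and R contribute +1 each, D and E contribute −1 each, and every other side chain (His included, as stated) is uncharged.
Positive (K, R): Arg11 → +1.
Negative (D, E): Glu3 → −1.
Net charge = (+1) + (−1) = 0.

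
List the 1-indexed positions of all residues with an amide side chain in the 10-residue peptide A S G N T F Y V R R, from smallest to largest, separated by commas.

4

Only N (asparagine) and Q (glutamine) carry a side-chain carboxamide.
Matching residues: N4.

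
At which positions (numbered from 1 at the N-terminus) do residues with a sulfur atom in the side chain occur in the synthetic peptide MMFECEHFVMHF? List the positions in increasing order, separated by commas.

Only Cys (C) and Met (M) have a sulfur atom in the side chain.
Matching residues: M1, M2, C5, M10.

1, 2, 5, 10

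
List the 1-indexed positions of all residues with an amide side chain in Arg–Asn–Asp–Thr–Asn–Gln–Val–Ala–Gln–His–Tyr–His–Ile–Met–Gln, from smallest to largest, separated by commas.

2, 5, 6, 9, 15

Asparagine (N) and glutamine (Q) have uncharged amide side chains.
Matching residues: Asn2, Asn5, Gln6, Gln9, Gln15.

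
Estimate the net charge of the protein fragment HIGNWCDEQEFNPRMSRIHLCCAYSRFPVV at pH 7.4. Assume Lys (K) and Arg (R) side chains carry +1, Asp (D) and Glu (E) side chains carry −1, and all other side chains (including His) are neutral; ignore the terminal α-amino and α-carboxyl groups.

0

Positive (K, R): R14, R17, R26 → +3.
Negative (D, E): D7, E8, E10 → −3.
Net charge = (+3) + (−3) = 0.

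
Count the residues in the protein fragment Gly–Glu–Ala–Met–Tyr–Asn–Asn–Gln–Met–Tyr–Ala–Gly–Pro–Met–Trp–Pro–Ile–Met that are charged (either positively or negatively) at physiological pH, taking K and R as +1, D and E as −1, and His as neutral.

Charged side chains at pH ~7.4: K, R (positive); D, E (negative).
Matching residues: Glu2.

1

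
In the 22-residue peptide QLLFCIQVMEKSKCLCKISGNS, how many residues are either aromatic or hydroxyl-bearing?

Aromatic: F, W, Y. Hydroxyl-bearing: S, T, Y.
Aromatic residues here: F4 (1).
Hydroxyl-bearing residues here: S12, S19, S22 (3).
(Y belongs to both groups, but none appear in this sequence.) Total = 1 + 3 = 4.

4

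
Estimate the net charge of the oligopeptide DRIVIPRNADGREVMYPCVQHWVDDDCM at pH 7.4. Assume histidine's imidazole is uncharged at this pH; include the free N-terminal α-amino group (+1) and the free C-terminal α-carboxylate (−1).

Near pH 7.4, K and R contribute +1 each, D and E contribute −1 each, and every other side chain (His included, as stated) is uncharged.
Positive (K, R): R2, R7, R12 → +3.
Negative (D, E): D1, D10, E13, D24, D25, D26 → −6.
The N-terminus (+1) and C-terminus (−1) cancel.
Net charge = (+3) + (−6) = −3.

-3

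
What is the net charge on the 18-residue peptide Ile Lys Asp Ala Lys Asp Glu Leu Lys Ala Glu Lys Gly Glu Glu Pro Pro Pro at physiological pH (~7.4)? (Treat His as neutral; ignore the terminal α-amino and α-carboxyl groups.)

Near pH 7.4, K and R contribute +1 each, D and E contribute −1 each, and every other side chain (His included, as stated) is uncharged.
Positive (K, R): Lys2, Lys5, Lys9, Lys12 → +4.
Negative (D, E): Asp3, Asp6, Glu7, Glu11, Glu14, Glu15 → −6.
Net charge = (+4) + (−6) = −2.

-2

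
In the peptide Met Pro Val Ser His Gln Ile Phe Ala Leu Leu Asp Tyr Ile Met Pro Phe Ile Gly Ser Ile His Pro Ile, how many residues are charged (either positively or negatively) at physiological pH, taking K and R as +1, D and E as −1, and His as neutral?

Charged side chains at pH ~7.4: K, R (positive); D, E (negative).
Matching residues: Asp12.

1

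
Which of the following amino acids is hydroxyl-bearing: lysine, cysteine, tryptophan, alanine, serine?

Serine (S), threonine (T), and tyrosine (Y) each carry a hydroxyl group on the side chain.
Of the listed options, only serine belongs to this group.

serine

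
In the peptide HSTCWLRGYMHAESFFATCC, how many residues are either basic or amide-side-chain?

3

Basic: H, K, R. Amide-side-chain: N, Q.
Basic residues here: H1, R7, H11 (3).
Amide-side-chain residues here: none (0).
The two groups share no amino acid, so total = 3 + 0 = 3.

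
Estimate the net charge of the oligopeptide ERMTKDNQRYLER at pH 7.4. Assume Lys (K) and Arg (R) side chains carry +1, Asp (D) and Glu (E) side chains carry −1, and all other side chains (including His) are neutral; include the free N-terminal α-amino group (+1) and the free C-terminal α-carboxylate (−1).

Positive (K, R): R2, K5, R9, R13 → +4.
Negative (D, E): E1, D6, E12 → −3.
The N-terminus (+1) and C-terminus (−1) cancel.
Net charge = (+4) + (−3) = +1.

+1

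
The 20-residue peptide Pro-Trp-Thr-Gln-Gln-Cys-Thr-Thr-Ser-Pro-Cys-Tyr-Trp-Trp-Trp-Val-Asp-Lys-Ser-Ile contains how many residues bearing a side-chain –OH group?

6

The –OH-bearing residues are Ser, Thr (aliphatic alcohols), and Tyr (phenol).
Matching residues: Thr3, Thr7, Thr8, Ser9, Tyr12, Ser19.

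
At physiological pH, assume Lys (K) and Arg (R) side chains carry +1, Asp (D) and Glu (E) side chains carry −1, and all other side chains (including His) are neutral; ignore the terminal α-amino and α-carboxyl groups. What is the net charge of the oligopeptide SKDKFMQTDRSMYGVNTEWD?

-1

Positive (K, R): K2, K4, R10 → +3.
Negative (D, E): D3, D9, E18, D20 → −4.
Net charge = (+3) + (−4) = −1.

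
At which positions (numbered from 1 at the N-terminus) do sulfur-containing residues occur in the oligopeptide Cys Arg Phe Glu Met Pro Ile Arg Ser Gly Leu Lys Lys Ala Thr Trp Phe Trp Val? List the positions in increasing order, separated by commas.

Cysteine (C, thiol) and methionine (M, thioether) are the two sulfur-containing amino acids.
Matching residues: Cys1, Met5.

1, 5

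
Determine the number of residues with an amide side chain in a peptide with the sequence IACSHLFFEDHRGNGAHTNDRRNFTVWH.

Asparagine (N) and glutamine (Q) have uncharged amide side chains.
Matching residues: N14, N19, N23.

3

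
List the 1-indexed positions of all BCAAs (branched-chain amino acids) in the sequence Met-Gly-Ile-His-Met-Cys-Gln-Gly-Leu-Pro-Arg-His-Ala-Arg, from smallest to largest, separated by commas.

3, 9

Valine (V), leucine (L), and isoleucine (I) are the branched-chain amino acids.
Matching residues: Ile3, Leu9.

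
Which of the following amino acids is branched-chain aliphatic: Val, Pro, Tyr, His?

V, L, and I make up the branched-chain aliphatic group.
Of the listed options, only Val belongs to this group.

Val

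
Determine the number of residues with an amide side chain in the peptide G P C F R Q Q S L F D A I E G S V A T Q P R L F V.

Asparagine (N) and glutamine (Q) have uncharged amide side chains.
Matching residues: Q6, Q7, Q20.

3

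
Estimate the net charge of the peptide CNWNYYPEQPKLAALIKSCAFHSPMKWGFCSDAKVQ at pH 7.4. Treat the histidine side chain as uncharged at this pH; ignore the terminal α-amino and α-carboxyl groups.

At pH ~7.4 the Lys and Arg side chains are protonated (+1), the Asp and Glu side chains are deprotonated (−1), and with His taken as neutral all other side chains carry no charge.
Positive (K, R): K11, K17, K26, K34 → +4.
Negative (D, E): E8, D32 → −2.
Net charge = (+4) + (−2) = +2.

+2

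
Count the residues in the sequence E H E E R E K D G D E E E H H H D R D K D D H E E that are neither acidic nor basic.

Acidic: D, E. Basic: K, R, H. All other residues are neither.
Matching residues: G9.

1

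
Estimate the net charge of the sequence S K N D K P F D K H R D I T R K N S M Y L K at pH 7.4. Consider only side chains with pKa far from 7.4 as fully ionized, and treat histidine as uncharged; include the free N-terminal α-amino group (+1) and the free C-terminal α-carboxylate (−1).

Near pH 7.4, K and R contribute +1 each, D and E contribute −1 each, and every other side chain (His included, as stated) is uncharged.
Positive (K, R): K2, K5, K9, R11, R15, K16, K22 → +7.
Negative (D, E): D4, D8, D12 → −3.
The N-terminus (+1) and C-terminus (−1) cancel.
Net charge = (+7) + (−3) = +4.

+4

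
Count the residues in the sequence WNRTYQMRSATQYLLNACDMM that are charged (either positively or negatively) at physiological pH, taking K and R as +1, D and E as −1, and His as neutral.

Charged side chains at pH ~7.4: K, R (positive); D, E (negative).
Matching residues: R3, R8, D19.

3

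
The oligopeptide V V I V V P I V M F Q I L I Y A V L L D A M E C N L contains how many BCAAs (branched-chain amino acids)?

14

Valine (V), leucine (L), and isoleucine (I) are the branched-chain amino acids.
Matching residues: V1, V2, I3, V4, V5, I7, V8, I12, L13, I14, V17, L18, L19, L26.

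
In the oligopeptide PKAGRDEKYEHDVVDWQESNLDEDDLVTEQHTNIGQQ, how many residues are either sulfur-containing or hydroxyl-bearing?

4

Sulfur-containing: C, M. Hydroxyl-bearing: S, T, Y.
Sulfur-containing residues here: none (0).
Hydroxyl-bearing residues here: Y9, S19, T28, T32 (4).
The two groups share no amino acid, so total = 0 + 4 = 4.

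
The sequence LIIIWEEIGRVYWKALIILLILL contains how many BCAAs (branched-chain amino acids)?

14

V, L, and I make up the branched-chain aliphatic group.
Matching residues: L1, I2, I3, I4, I8, V11, L16, I17, I18, L19, L20, I21, L22, L23.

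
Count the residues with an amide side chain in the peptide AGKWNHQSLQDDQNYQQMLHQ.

8

The amide-side-chain residues are Asn (N) and Gln (Q).
Matching residues: N5, Q7, Q10, Q13, N14, Q16, Q17, Q21.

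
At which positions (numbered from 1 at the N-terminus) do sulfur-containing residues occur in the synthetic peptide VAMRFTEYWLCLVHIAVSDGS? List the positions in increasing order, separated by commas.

The sulfur-bearing residues are cysteine (–SH) and methionine (–S–CH₃).
Matching residues: M3, C11.

3, 11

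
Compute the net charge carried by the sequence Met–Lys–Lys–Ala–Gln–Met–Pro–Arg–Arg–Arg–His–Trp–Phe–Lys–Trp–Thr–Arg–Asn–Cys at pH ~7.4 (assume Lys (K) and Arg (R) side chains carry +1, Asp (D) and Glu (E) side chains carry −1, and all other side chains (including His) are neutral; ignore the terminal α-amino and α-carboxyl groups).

+7

Positive (K, R): Lys2, Lys3, Arg8, Arg9, Arg10, Lys14, Arg17 → +7.
Negative (D, E): none → −0.
Net charge = (+7) + (−0) = +7.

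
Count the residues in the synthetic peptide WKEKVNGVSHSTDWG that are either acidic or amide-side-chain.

3

Acidic: D, E. Amide-side-chain: N, Q.
Acidic residues here: E3, D13 (2).
Amide-side-chain residues here: N6 (1).
The two groups share no amino acid, so total = 2 + 1 = 3.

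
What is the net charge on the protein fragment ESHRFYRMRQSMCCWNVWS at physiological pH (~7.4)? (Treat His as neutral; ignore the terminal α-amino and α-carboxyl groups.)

+2

Near pH 7.4, K and R contribute +1 each, D and E contribute −1 each, and every other side chain (His included, as stated) is uncharged.
Positive (K, R): R4, R7, R9 → +3.
Negative (D, E): E1 → −1.
Net charge = (+3) + (−1) = +2.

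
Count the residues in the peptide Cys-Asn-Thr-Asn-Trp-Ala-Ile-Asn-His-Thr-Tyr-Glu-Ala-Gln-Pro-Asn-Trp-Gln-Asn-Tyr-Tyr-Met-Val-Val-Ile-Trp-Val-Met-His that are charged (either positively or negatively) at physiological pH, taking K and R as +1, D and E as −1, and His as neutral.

Charged side chains at pH ~7.4: K, R (positive); D, E (negative).
Matching residues: Glu12.

1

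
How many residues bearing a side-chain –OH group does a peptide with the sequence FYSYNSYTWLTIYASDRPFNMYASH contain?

Serine (S), threonine (T), and tyrosine (Y) each carry a hydroxyl group on the side chain.
Matching residues: Y2, S3, Y4, S6, Y7, T8, T11, Y13, S15, Y22, S24.

11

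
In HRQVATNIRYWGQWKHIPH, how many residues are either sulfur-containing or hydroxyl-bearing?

Sulfur-containing: C, M. Hydroxyl-bearing: S, T, Y.
Sulfur-containing residues here: none (0).
Hydroxyl-bearing residues here: T6, Y10 (2).
The two groups share no amino acid, so total = 0 + 2 = 2.

2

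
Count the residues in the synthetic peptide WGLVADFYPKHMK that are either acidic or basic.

4

Acidic: D, E. Basic: H, K, R.
Acidic residues here: D6 (1).
Basic residues here: K10, H11, K13 (3).
The two groups share no amino acid, so total = 1 + 3 = 4.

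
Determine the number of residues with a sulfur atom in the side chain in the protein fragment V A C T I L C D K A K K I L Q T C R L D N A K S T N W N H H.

3

Cysteine (C, thiol) and methionine (M, thioether) are the two sulfur-containing amino acids.
Matching residues: C3, C7, C17.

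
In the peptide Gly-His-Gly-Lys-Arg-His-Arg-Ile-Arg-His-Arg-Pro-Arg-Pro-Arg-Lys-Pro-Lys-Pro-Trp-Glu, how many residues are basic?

Lysine (K), arginine (R), and histidine (H) have basic, nitrogen-containing side chains.
Matching residues: His2, Lys4, Arg5, His6, Arg7, Arg9, His10, Arg11, Arg13, Arg15, Lys16, Lys18.

12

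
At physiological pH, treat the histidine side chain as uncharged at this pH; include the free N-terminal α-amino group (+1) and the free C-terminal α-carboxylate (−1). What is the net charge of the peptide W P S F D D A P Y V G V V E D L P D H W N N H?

-5

The side chains ionized at physiological pH are Lys/Arg (+1) and Asp/Glu (−1); with His treated as neutral, nothing else contributes.
Positive (K, R): none → +0.
Negative (D, E): D5, D6, E14, D15, D18 → −5.
The N-terminus (+1) and C-terminus (−1) cancel.
Net charge = (+0) + (−5) = −5.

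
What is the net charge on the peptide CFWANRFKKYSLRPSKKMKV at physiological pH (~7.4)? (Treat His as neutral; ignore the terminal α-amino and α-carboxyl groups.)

Near pH 7.4, K and R contribute +1 each, D and E contribute −1 each, and every other side chain (His included, as stated) is uncharged.
Positive (K, R): R6, K8, K9, R13, K16, K17, K19 → +7.
Negative (D, E): none → −0.
Net charge = (+7) + (−0) = +7.

+7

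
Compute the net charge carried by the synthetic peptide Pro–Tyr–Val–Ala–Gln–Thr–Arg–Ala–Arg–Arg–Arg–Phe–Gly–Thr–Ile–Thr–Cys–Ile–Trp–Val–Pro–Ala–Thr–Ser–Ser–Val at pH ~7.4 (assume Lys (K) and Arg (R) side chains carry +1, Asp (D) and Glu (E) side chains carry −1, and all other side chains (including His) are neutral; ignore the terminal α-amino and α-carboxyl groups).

+4

Positive (K, R): Arg7, Arg9, Arg10, Arg11 → +4.
Negative (D, E): none → −0.
Net charge = (+4) + (−0) = +4.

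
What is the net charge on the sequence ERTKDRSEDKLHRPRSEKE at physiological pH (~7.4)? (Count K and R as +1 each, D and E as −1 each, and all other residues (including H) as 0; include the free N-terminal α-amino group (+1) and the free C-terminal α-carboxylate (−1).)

+1

Positive (K, R): R2, K4, R6, K10, R13, R15, K18 → +7.
Negative (D, E): E1, D5, E8, D9, E17, E19 → −6.
The N-terminus (+1) and C-terminus (−1) cancel.
Net charge = (+7) + (−6) = +1.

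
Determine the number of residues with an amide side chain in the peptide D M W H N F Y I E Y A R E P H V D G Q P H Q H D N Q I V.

Asparagine (N) and glutamine (Q) have uncharged amide side chains.
Matching residues: N5, Q19, Q22, N25, Q26.

5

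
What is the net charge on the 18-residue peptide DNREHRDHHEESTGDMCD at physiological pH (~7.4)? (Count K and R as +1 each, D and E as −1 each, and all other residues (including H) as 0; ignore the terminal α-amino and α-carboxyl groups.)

-5

Positive (K, R): R3, R6 → +2.
Negative (D, E): D1, E4, D7, E10, E11, D15, D18 → −7.
Net charge = (+2) + (−7) = −5.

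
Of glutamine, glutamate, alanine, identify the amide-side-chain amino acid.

glutamine

The amide-side-chain residues are Asn (N) and Gln (Q).
Of the listed options, only glutamine belongs to this group.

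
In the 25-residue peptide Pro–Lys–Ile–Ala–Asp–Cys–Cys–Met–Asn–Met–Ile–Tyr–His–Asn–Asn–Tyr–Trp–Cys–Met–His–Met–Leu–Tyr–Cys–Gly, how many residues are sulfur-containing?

The sulfur-bearing residues are cysteine (–SH) and methionine (–S–CH₃).
Matching residues: Cys6, Cys7, Met8, Met10, Cys18, Met19, Met21, Cys24.

8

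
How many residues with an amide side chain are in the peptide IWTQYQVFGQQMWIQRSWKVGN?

6

The amide-side-chain residues are Asn (N) and Gln (Q).
Matching residues: Q4, Q6, Q10, Q11, Q15, N22.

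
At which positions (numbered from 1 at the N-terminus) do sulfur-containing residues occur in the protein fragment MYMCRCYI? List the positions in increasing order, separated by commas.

1, 3, 4, 6

The sulfur-bearing residues are cysteine (–SH) and methionine (–S–CH₃).
Matching residues: M1, M3, C4, C6.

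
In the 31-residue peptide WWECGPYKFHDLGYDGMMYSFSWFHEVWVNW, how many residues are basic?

3

Lysine (K), arginine (R), and histidine (H) have basic, nitrogen-containing side chains.
Matching residues: K8, H10, H25.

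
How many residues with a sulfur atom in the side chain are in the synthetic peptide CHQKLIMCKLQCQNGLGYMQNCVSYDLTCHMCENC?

10

The sulfur-bearing residues are cysteine (–SH) and methionine (–S–CH₃).
Matching residues: C1, M7, C8, C12, M19, C22, C29, M31, C32, C35.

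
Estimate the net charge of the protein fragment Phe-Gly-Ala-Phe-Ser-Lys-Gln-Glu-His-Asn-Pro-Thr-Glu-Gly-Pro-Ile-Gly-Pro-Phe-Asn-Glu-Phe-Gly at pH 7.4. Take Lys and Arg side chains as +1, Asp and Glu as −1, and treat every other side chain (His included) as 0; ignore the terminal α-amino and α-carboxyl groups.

-2

Positive (K, R): Lys6 → +1.
Negative (D, E): Glu8, Glu13, Glu21 → −3.
Net charge = (+1) + (−3) = −2.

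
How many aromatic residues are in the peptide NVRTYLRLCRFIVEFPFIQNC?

Phenylalanine (F), tryptophan (W), and tyrosine (Y) have aromatic ring side chains.
Matching residues: Y5, F11, F15, F17.

4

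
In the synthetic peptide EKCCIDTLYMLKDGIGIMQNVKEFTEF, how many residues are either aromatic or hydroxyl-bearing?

5

Aromatic: F, W, Y. Hydroxyl-bearing: S, T, Y.
Aromatic residues here: Y9, F24, F27 (3).
Hydroxyl-bearing residues here: T7, Y9, T25 (3).
Y is in both groups, so the 1 Y residue must not be double-counted.
Total = 3 + 3 − 1 = 5.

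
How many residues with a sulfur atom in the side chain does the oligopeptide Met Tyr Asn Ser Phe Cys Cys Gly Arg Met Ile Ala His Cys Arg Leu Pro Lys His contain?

The sulfur-bearing residues are cysteine (–SH) and methionine (–S–CH₃).
Matching residues: Met1, Cys6, Cys7, Met10, Cys14.

5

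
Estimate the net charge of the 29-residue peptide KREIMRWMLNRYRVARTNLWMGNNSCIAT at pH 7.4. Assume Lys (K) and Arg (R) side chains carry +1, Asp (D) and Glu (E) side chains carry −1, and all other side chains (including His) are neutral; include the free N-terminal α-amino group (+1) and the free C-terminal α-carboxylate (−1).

+5

Positive (K, R): K1, R2, R6, R11, R13, R16 → +6.
Negative (D, E): E3 → −1.
The N-terminus (+1) and C-terminus (−1) cancel.
Net charge = (+6) + (−1) = +5.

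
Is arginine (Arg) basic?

Yes

K, R, and H are the three residues with basic side chains (ε-amine, guanidinium, and imidazole respectively).
Arginine is in this group.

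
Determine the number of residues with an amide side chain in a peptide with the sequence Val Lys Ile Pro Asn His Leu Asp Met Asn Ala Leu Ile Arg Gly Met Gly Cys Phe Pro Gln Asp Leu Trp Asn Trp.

4

Only N (asparagine) and Q (glutamine) carry a side-chain carboxamide.
Matching residues: Asn5, Asn10, Gln21, Asn25.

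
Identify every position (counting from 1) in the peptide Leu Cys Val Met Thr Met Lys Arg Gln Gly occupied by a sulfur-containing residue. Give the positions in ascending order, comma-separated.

2, 4, 6

Cysteine (C, thiol) and methionine (M, thioether) are the two sulfur-containing amino acids.
Matching residues: Cys2, Met4, Met6.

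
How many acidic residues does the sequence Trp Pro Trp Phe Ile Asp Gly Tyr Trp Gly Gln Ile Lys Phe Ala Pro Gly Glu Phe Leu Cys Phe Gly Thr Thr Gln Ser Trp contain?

Only D (aspartate) and E (glutamate) carry a side-chain carboxylic acid.
Matching residues: Asp6, Glu18.

2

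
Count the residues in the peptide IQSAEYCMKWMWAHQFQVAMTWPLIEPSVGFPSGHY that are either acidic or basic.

5

Acidic: D, E. Basic: H, K, R.
Acidic residues here: E5, E26 (2).
Basic residues here: K9, H14, H35 (3).
The two groups share no amino acid, so total = 2 + 3 = 5.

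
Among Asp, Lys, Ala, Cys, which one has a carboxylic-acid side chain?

The acidic residues are Asp (D) and Glu (E), whose side chains end in a carboxylate group.
Of the listed options, only Asp belongs to this group.

Asp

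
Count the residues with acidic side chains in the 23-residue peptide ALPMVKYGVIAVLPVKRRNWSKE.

1

The acidic residues are Asp (D) and Glu (E), whose side chains end in a carboxylate group.
Matching residues: E23.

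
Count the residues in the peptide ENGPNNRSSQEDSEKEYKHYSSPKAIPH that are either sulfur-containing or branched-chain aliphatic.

Sulfur-containing: C, M. Branched-chain aliphatic: I, L, V.
Sulfur-containing residues here: none (0).
Branched-chain aliphatic residues here: I26 (1).
The two groups share no amino acid, so total = 0 + 1 = 1.

1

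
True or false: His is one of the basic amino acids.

K, R, and H are the three residues with basic side chains (ε-amine, guanidinium, and imidazole respectively).
Histidine is in this group.

True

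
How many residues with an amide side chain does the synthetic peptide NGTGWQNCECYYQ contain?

4

Only N (asparagine) and Q (glutamine) carry a side-chain carboxamide.
Matching residues: N1, Q6, N7, Q13.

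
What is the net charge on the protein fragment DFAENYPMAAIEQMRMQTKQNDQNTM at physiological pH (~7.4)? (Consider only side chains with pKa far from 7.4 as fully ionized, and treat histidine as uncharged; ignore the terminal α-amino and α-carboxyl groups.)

-2

The side chains ionized at physiological pH are Lys/Arg (+1) and Asp/Glu (−1); with His treated as neutral, nothing else contributes.
Positive (K, R): R15, K19 → +2.
Negative (D, E): D1, E4, E12, D22 → −4.
Net charge = (+2) + (−4) = −2.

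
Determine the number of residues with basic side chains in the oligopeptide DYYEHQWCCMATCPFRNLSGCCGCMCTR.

K, R, and H are the three residues with basic side chains (ε-amine, guanidinium, and imidazole respectively).
Matching residues: H5, R16, R28.

3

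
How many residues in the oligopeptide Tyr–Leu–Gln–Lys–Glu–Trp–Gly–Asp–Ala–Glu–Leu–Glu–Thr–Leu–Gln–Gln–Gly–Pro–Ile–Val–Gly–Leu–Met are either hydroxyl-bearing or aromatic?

Hydroxyl-bearing: S, T, Y. Aromatic: F, W, Y.
Hydroxyl-bearing residues here: Tyr1, Thr13 (2).
Aromatic residues here: Tyr1, Trp6 (2).
Y is in both groups, so the 1 Y residue must not be double-counted.
Total = 2 + 2 − 1 = 3.

3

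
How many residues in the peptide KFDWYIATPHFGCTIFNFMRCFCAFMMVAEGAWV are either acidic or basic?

5

Acidic: D, E. Basic: H, K, R.
Acidic residues here: D3, E30 (2).
Basic residues here: K1, H10, R20 (3).
The two groups share no amino acid, so total = 2 + 3 = 5.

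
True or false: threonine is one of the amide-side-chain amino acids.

False

The amide-side-chain residues are Asn (N) and Gln (Q).
Threonine is not in this group.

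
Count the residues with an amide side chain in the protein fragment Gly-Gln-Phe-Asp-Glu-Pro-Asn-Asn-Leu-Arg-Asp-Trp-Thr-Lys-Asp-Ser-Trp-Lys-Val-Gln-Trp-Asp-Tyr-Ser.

The amide-side-chain residues are Asn (N) and Gln (Q).
Matching residues: Gln2, Asn7, Asn8, Gln20.

4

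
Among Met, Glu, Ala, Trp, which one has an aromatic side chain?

Trp

The aromatic amino acids are Phe (F, benzyl), Trp (W, indole), and Tyr (Y, phenol).
Of the listed options, only Trp belongs to this group.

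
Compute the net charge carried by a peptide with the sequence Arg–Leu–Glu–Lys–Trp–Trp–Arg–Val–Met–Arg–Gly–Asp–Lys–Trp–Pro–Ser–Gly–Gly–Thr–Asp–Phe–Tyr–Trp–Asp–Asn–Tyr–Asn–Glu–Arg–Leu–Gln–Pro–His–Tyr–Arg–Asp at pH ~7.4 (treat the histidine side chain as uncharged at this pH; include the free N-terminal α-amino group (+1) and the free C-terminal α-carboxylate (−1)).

Near pH 7.4, K and R contribute +1 each, D and E contribute −1 each, and every other side chain (His included, as stated) is uncharged.
Positive (K, R): Arg1, Lys4, Arg7, Arg10, Lys13, Arg29, Arg35 → +7.
Negative (D, E): Glu3, Asp12, Asp20, Asp24, Glu28, Asp36 → −6.
The N-terminus (+1) and C-terminus (−1) cancel.
Net charge = (+7) + (−6) = +1.

+1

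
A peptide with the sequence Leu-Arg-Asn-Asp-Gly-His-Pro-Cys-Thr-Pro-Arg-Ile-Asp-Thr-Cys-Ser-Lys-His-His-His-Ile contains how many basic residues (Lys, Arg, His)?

Matching residues: Arg2, His6, Arg11, Lys17, His18, His19, His20.

7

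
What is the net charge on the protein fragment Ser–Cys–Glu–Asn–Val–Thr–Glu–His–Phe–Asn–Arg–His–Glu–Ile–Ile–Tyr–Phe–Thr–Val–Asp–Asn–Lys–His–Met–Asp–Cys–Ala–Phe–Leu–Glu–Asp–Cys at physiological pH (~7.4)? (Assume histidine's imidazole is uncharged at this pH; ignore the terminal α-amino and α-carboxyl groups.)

At pH ~7.4 the Lys and Arg side chains are protonated (+1), the Asp and Glu side chains are deprotonated (−1), and with His taken as neutral all other side chains carry no charge.
Positive (K, R): Arg11, Lys22 → +2.
Negative (D, E): Glu3, Glu7, Glu13, Asp20, Asp25, Glu30, Asp31 → −7.
Net charge = (+2) + (−7) = −5.

-5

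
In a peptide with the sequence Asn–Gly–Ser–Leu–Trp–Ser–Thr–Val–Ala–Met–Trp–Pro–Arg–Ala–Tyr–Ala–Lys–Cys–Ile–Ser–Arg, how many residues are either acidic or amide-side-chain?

1

Acidic: D, E. Amide-side-chain: N, Q.
Acidic residues here: none (0).
Amide-side-chain residues here: Asn1 (1).
The two groups share no amino acid, so total = 0 + 1 = 1.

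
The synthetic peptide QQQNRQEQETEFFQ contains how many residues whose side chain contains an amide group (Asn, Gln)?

Matching residues: Q1, Q2, Q3, N4, Q6, Q8, Q14.

7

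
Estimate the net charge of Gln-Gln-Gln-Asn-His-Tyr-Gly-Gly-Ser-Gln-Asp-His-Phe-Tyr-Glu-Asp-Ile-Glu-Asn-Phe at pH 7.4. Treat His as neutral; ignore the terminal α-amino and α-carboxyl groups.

Near pH 7.4, K and R contribute +1 each, D and E contribute −1 each, and every other side chain (His included, as stated) is uncharged.
Positive (K, R): none → +0.
Negative (D, E): Asp11, Glu15, Asp16, Glu18 → −4.
Net charge = (+0) + (−4) = −4.

-4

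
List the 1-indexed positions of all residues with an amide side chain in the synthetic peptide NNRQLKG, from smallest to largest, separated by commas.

The amide-side-chain residues are Asn (N) and Gln (Q).
Matching residues: N1, N2, Q4.

1, 2, 4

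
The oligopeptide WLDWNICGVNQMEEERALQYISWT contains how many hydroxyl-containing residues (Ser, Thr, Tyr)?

Matching residues: Y20, S22, T24.

3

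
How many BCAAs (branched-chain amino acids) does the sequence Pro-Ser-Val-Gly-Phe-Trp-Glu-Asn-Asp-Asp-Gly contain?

V, L, and I make up the branched-chain aliphatic group.
Matching residues: Val3.

1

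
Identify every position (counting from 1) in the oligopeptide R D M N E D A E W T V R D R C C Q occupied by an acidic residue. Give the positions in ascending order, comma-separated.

The acidic residues are Asp (D) and Glu (E), whose side chains end in a carboxylate group.
Matching residues: D2, E5, D6, E8, D13.

2, 5, 6, 8, 13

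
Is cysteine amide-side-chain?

No

Asparagine (N) and glutamine (Q) have uncharged amide side chains.
Cysteine is not in this group.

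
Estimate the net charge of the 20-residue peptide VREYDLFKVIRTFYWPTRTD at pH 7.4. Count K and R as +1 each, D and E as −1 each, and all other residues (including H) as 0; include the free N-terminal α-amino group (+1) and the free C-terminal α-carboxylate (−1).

Positive (K, R): R2, K8, R11, R18 → +4.
Negative (D, E): E3, D5, D20 → −3.
The N-terminus (+1) and C-terminus (−1) cancel.
Net charge = (+4) + (−3) = +1.

+1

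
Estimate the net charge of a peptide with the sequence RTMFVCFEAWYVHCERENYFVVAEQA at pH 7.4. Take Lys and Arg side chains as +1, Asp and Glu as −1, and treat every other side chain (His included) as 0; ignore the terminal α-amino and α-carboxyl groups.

Positive (K, R): R1, R16 → +2.
Negative (D, E): E8, E15, E17, E24 → −4.
Net charge = (+2) + (−4) = −2.

-2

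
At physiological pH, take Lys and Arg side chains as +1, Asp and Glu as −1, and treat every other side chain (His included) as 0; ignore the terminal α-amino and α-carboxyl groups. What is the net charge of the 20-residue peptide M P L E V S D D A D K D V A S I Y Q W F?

Positive (K, R): K11 → +1.
Negative (D, E): E4, D7, D8, D10, D12 → −5.
Net charge = (+1) + (−5) = −4.

-4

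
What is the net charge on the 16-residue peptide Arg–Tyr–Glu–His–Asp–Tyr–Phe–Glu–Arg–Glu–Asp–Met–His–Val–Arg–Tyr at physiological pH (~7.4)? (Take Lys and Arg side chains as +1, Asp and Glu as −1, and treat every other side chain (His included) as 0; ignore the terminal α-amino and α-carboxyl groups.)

-2

Positive (K, R): Arg1, Arg9, Arg15 → +3.
Negative (D, E): Glu3, Asp5, Glu8, Glu10, Asp11 → −5.
Net charge = (+3) + (−5) = −2.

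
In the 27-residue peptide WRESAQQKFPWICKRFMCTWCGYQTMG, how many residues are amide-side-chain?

Asparagine (N) and glutamine (Q) have uncharged amide side chains.
Matching residues: Q6, Q7, Q24.

3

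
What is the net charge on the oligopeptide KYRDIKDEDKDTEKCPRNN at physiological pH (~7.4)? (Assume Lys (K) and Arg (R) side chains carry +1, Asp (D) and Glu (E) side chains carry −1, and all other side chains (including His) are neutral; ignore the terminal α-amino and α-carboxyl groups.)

0

Positive (K, R): K1, R3, K6, K10, K14, R17 → +6.
Negative (D, E): D4, D7, E8, D9, D11, E13 → −6.
Net charge = (+6) + (−6) = 0.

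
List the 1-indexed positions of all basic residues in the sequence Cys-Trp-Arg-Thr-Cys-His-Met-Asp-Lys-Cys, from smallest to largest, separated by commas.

3, 6, 9

Lysine (K), arginine (R), and histidine (H) have basic, nitrogen-containing side chains.
Matching residues: Arg3, His6, Lys9.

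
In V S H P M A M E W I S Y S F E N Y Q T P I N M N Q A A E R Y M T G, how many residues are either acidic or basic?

Acidic: D, E. Basic: H, K, R.
Acidic residues here: E8, E15, E28 (3).
Basic residues here: H3, R29 (2).
The two groups share no amino acid, so total = 3 + 2 = 5.

5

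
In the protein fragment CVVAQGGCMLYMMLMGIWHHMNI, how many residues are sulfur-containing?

Cysteine (C, thiol) and methionine (M, thioether) are the two sulfur-containing amino acids.
Matching residues: C1, C8, M9, M12, M13, M15, M21.

7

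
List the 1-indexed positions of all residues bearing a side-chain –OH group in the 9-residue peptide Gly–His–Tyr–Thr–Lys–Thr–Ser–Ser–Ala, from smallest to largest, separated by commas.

3, 4, 6, 7, 8

The –OH-bearing residues are Ser, Thr (aliphatic alcohols), and Tyr (phenol).
Matching residues: Tyr3, Thr4, Thr6, Ser7, Ser8.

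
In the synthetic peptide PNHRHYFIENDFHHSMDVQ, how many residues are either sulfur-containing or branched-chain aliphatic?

3

Sulfur-containing: C, M. Branched-chain aliphatic: I, L, V.
Sulfur-containing residues here: M16 (1).
Branched-chain aliphatic residues here: I8, V18 (2).
The two groups share no amino acid, so total = 1 + 2 = 3.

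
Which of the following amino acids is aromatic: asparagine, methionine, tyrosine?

F, W, and Y each carry an aromatic ring on the side chain.
Of the listed options, only tyrosine belongs to this group.

tyrosine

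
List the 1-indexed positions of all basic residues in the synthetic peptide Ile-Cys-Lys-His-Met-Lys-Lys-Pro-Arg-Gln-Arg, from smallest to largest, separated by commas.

The basic amino acids are Lys (K), Arg (R), and His (H).
Matching residues: Lys3, His4, Lys6, Lys7, Arg9, Arg11.

3, 4, 6, 7, 9, 11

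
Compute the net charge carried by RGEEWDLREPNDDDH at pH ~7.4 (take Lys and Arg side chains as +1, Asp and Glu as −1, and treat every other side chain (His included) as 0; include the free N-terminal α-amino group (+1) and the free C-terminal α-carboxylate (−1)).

-5

Positive (K, R): R1, R8 → +2.
Negative (D, E): E3, E4, D6, E9, D12, D13, D14 → −7.
The N-terminus (+1) and C-terminus (−1) cancel.
Net charge = (+2) + (−7) = −5.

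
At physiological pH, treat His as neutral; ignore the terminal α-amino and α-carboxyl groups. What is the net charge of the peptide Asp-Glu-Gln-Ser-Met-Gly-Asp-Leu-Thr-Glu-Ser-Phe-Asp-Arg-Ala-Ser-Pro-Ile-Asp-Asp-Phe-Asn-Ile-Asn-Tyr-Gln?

-6

Near pH 7.4, K and R contribute +1 each, D and E contribute −1 each, and every other side chain (His included, as stated) is uncharged.
Positive (K, R): Arg14 → +1.
Negative (D, E): Asp1, Glu2, Asp7, Glu10, Asp13, Asp19, Asp20 → −7.
Net charge = (+1) + (−7) = −6.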